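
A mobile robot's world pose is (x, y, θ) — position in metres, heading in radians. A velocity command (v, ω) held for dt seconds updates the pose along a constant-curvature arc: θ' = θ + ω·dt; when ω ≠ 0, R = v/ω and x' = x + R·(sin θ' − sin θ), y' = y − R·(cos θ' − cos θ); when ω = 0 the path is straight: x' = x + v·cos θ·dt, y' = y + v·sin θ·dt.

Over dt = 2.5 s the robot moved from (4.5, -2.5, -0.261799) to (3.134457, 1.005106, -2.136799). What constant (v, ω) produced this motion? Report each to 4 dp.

v = -1.7500, ω = -0.7500

Δθ = -2.136799 − -0.261799 = -1.875000
ω = Δθ/dt = -1.875000/2.5 = -0.7500
R = −Δy/(cos θ' − cos θ) = 2.3333
v = R·ω = 2.3333·-0.7500 = -1.7500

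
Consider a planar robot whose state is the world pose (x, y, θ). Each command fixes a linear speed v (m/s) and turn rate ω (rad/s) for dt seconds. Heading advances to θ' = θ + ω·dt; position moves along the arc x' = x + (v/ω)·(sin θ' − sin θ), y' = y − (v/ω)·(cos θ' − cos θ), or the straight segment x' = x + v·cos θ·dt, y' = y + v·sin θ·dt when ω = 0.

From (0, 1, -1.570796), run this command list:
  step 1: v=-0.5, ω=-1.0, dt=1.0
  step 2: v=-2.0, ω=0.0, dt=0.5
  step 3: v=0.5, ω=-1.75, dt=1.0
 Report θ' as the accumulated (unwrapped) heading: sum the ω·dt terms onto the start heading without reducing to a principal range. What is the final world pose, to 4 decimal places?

step 1: θ'=-2.5708 (R=0.5000) → pose (0.2298, 1.4207, -2.5708)
step 2: θ'=-2.5708 (straight) → pose (1.0713, 1.9610, -2.5708)
step 3: θ'=-4.3208 (R=-0.2857) → pose (0.6529, 2.0924, -4.3208)

(0.6529, 2.0924, -4.3208)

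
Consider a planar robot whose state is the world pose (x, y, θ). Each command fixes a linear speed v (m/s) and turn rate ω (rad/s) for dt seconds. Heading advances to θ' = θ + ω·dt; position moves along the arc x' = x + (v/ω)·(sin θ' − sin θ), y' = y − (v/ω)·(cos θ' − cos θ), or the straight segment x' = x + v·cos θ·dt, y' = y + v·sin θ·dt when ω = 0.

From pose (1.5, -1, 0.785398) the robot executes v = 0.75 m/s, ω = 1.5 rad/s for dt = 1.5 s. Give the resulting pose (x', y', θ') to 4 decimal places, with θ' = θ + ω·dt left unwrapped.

θ' = 0.7854 + 1.5·1.5 = 3.0354
R = v/ω = 0.75/1.5 = 0.5000
x' = 1.5 + 0.5000·(sin 3.0354 − sin 0.7854) = 1.1994
y' = -1 − 0.5000·(cos 3.0354 − cos 0.7854) = -0.1493

(1.1994, -0.1493, 3.0354)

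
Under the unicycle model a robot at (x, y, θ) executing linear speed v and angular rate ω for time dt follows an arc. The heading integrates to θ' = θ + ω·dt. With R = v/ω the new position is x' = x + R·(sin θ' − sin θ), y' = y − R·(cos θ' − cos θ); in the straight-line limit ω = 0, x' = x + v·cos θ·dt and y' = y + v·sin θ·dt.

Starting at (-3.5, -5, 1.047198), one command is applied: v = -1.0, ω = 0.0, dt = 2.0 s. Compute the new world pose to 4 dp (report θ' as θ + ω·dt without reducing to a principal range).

θ' = 1.0472 + 0.0·2.0 = 1.0472
ω = 0 → straight: x' = -3.5 + -1.0·cos(1.0472)·2.0 = -4.5000
y' = -5 + -1.0·sin(1.0472)·2.0 = -6.7321

(-4.5000, -6.7321, 1.0472)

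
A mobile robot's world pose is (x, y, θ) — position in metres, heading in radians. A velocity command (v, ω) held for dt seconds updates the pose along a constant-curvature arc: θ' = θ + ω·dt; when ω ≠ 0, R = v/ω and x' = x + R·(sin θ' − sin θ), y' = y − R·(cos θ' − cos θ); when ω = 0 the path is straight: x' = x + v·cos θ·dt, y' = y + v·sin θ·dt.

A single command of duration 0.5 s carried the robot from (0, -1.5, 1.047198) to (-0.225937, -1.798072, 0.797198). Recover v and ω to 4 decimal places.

Δθ = 0.797198 − 1.047198 = -0.250000
ω = Δθ/dt = -0.250000/0.5 = -0.5000
R = −Δy/(cos θ' − cos θ) = 1.5000
v = R·ω = 1.5000·-0.5000 = -0.7500

v = -0.7500, ω = -0.5000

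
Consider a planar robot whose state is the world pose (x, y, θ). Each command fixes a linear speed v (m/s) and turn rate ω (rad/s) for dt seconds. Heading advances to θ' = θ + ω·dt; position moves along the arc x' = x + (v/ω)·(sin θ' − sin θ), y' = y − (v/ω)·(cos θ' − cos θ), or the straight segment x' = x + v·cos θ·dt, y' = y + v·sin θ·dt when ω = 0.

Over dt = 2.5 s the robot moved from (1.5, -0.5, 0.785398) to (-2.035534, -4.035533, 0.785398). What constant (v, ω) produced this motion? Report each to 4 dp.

Δθ = 0.785398 − 0.785398 = 0.000000
ω = Δθ/dt = 0.000000/2.5 = 0.0000
ω = 0 → v = (Δx·cos θ + Δy·sin θ)/dt = -2.0000

v = -2.0000, ω = 0.0000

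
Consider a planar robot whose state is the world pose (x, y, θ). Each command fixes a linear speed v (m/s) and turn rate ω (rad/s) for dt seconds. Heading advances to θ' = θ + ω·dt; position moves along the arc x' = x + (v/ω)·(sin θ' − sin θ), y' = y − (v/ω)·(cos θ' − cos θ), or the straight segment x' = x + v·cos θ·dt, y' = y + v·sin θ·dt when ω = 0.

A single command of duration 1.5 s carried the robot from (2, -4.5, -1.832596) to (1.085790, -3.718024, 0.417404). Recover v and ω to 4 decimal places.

v = -1.0000, ω = 1.5000

Δθ = 0.417404 − -1.832596 = 2.250000
ω = Δθ/dt = 2.250000/1.5 = 1.5000
R = Δx/(sin θ' − sin θ) = -0.6667
v = R·ω = -0.6667·1.5000 = -1.0000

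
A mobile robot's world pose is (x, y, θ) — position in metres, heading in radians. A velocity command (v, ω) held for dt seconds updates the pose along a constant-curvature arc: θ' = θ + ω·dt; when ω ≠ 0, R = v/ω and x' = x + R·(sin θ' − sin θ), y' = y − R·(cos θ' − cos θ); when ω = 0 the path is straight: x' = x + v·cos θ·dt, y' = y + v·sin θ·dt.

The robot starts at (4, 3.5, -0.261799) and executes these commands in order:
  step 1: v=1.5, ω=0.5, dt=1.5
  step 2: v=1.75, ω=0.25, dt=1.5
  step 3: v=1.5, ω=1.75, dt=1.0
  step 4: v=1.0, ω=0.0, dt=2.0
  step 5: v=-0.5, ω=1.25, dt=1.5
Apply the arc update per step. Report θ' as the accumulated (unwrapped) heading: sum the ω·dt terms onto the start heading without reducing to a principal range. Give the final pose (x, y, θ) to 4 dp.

step 1: θ'=0.4882 (R=3.0000) → pose (6.1836, 3.7482, 0.4882)
step 2: θ'=0.8632 (R=7.0000) → pose (8.2198, 5.3804, 0.8632)
step 3: θ'=2.6132 (R=0.8571) → pose (8.0006, 6.6778, 2.6132)
step 4: θ'=2.6132 (straight) → pose (6.2733, 7.6861, 2.6132)
step 5: θ'=4.4882 (R=-0.4000) → pose (6.8650, 7.9426, 4.4882)

(6.8650, 7.9426, 4.4882)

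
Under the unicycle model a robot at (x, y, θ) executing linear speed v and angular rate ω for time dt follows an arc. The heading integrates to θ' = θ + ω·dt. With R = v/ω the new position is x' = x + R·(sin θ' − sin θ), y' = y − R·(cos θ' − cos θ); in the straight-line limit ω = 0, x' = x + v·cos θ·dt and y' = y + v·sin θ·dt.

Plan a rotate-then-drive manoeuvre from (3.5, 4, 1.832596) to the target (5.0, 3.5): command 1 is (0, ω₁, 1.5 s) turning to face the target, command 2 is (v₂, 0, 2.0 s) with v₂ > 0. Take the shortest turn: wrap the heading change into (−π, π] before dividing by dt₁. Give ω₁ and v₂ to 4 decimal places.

heading to target = atan2(3.5−4, 5−3.5) = -0.3218
Δθ = wrap(-0.3218 − 1.8326) = -2.1543; ω₁ = Δθ/dt₁ = -1.4362
distance = √((5−3.5)² + (3.5−4)²) = 1.5811; v₂ = distance/dt₂ = 0.7906

ω₁ = -1.4362, v₂ = 0.7906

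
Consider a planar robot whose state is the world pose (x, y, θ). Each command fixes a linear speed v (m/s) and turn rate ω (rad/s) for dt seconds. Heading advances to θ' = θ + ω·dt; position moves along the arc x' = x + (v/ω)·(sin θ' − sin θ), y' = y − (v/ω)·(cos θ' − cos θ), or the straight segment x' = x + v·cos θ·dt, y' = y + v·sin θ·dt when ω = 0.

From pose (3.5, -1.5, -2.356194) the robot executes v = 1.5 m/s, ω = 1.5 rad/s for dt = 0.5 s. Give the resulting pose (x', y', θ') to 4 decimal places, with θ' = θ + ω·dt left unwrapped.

(3.2077, -2.1717, -1.6062)

θ' = -2.3562 + 1.5·0.5 = -1.6062
R = v/ω = 1.5/1.5 = 1.0000
x' = 3.5 + 1.0000·(sin -1.6062 − sin -2.3562) = 3.2077
y' = -1.5 − 1.0000·(cos -1.6062 − cos -2.3562) = -2.1717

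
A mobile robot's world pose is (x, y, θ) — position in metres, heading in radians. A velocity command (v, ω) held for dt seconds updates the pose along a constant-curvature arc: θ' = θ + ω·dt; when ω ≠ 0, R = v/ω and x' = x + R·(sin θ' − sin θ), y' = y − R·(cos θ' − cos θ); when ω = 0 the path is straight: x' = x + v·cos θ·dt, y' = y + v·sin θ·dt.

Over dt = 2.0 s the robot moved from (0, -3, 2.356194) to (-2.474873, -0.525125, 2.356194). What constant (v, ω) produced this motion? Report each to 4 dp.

v = 1.7500, ω = 0.0000

Δθ = 2.356194 − 2.356194 = 0.000000
ω = Δθ/dt = 0.000000/2.0 = 0.0000
ω = 0 → v = (Δx·cos θ + Δy·sin θ)/dt = 1.7500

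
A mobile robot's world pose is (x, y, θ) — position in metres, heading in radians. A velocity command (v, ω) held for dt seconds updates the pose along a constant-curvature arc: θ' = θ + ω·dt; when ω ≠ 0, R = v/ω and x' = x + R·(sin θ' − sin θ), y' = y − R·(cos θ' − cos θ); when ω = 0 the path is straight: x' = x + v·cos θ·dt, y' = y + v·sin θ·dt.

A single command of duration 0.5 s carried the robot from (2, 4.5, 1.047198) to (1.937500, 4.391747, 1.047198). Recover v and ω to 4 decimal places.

Δθ = 1.047198 − 1.047198 = 0.000000
ω = Δθ/dt = 0.000000/0.5 = 0.0000
ω = 0 → v = (Δx·cos θ + Δy·sin θ)/dt = -0.2500

v = -0.2500, ω = 0.0000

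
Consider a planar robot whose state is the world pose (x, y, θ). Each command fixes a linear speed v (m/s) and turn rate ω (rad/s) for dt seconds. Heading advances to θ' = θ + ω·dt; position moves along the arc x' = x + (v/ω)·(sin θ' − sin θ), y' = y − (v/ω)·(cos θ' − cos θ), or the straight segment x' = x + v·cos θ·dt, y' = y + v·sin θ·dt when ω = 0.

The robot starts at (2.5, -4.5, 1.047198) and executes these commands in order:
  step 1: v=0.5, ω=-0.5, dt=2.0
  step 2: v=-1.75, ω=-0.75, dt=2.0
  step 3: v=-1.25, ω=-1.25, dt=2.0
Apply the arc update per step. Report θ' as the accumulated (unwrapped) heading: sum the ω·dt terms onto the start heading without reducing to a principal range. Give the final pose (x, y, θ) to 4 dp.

(2.6098, -1.1387, -3.9528)

step 1: θ'=0.0472 (R=-1.0000) → pose (3.3188, -4.0011, 0.0472)
step 2: θ'=-1.4528 (R=2.3333) → pose (0.8916, -1.9451, -1.4528)
step 3: θ'=-3.9528 (R=1.0000) → pose (2.6098, -1.1387, -3.9528)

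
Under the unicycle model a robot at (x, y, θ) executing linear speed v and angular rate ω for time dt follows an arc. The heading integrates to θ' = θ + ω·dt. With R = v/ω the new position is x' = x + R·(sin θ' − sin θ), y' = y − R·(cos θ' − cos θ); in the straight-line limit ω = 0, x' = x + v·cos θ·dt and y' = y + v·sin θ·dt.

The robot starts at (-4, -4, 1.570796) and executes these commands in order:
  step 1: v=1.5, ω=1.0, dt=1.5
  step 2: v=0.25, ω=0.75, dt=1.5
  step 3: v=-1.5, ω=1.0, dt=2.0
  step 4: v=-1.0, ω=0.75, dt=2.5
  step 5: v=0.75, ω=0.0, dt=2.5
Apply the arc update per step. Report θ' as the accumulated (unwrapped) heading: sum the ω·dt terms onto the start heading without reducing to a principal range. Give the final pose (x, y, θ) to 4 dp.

step 1: θ'=3.0708 (R=1.5000) → pose (-5.3939, -2.5038, 3.0708)
step 2: θ'=4.1958 (R=0.3333) → pose (-5.7073, -2.6716, 4.1958)
step 3: θ'=6.1958 (R=-1.5000) → pose (-6.8807, -0.4365, 6.1958)
step 4: θ'=8.0708 (R=-1.3333) → pose (-8.2991, -2.0515, 8.0708)
step 5: θ'=8.0708 (straight) → pose (-8.7025, -0.2204, 8.0708)

(-8.7025, -0.2204, 8.0708)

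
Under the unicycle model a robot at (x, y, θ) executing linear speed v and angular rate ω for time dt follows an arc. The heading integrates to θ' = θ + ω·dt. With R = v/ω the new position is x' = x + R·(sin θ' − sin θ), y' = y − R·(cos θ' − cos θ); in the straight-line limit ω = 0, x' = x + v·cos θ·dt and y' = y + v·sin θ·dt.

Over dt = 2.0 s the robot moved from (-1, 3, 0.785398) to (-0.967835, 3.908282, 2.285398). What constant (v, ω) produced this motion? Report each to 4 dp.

Δθ = 2.285398 − 0.785398 = 1.500000
ω = Δθ/dt = 1.500000/2.0 = 0.7500
R = −Δy/(cos θ' − cos θ) = 0.6667
v = R·ω = 0.6667·0.7500 = 0.5000

v = 0.5000, ω = 0.7500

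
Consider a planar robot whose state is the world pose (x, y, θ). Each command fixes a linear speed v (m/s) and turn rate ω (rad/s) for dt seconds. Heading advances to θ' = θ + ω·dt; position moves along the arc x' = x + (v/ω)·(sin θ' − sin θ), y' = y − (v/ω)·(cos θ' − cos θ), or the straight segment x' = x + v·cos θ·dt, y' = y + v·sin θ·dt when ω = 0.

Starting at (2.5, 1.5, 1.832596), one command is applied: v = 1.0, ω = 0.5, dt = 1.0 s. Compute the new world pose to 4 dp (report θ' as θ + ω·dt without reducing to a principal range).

θ' = 1.8326 + 0.5·1.0 = 2.3326
R = v/ω = 1.0/0.5 = 2.0000
x' = 2.5 + 2.0000·(sin 2.3326 − sin 1.8326) = 2.0153
y' = 1.5 − 2.0000·(cos 2.3326 − cos 1.8326) = 2.3628

(2.0153, 2.3628, 2.3326)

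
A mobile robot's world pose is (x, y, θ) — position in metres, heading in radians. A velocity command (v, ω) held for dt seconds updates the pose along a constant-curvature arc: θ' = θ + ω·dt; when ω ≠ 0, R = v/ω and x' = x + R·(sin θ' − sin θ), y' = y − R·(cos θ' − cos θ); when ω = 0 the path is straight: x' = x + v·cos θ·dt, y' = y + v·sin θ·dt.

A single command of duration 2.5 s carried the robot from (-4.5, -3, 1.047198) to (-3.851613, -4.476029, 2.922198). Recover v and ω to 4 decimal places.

v = -0.7500, ω = 0.7500

Δθ = 2.922198 − 1.047198 = 1.875000
ω = Δθ/dt = 1.875000/2.5 = 0.7500
R = −Δy/(cos θ' − cos θ) = -1.0000
v = R·ω = -1.0000·0.7500 = -0.7500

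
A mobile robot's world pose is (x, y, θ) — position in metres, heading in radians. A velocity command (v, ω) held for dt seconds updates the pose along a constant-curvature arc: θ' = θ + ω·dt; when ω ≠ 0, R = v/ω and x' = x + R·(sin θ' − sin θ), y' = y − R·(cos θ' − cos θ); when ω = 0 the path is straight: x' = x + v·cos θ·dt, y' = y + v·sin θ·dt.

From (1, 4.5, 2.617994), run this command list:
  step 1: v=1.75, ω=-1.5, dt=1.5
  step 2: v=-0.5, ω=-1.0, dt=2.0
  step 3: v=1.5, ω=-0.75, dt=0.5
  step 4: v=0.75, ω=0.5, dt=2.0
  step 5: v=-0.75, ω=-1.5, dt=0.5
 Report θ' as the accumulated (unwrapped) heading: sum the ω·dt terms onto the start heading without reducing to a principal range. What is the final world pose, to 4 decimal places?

step 1: θ'=0.3680 (R=-1.1667) → pose (1.1636, 6.5989, 0.3680)
step 2: θ'=-1.6320 (R=0.5000) → pose (0.4847, 7.0960, -1.6320)
step 3: θ'=-2.0070 (R=-2.0000) → pose (0.3012, 6.3734, -2.0070)
step 4: θ'=-1.0070 (R=1.5000) → pose (0.3928, 4.9380, -1.0070)
step 5: θ'=-1.7570 (R=0.5000) → pose (0.3241, 5.2978, -1.7570)

(0.3241, 5.2978, -1.7570)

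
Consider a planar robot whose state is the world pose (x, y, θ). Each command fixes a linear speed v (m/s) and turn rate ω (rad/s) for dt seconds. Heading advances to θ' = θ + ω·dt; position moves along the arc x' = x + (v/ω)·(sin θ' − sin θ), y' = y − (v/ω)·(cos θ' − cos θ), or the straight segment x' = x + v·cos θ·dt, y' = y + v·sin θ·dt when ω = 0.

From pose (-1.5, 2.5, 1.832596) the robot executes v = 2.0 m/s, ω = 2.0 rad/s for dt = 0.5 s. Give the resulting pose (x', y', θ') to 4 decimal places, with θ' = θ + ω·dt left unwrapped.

θ' = 1.8326 + 2.0·0.5 = 2.8326
R = v/ω = 2.0/2.0 = 1.0000
x' = -1.5 + 1.0000·(sin 2.8326 − sin 1.8326) = -2.1618
y' = 2.5 − 1.0000·(cos 2.8326 − cos 1.8326) = 3.1938

(-2.1618, 3.1938, 2.8326)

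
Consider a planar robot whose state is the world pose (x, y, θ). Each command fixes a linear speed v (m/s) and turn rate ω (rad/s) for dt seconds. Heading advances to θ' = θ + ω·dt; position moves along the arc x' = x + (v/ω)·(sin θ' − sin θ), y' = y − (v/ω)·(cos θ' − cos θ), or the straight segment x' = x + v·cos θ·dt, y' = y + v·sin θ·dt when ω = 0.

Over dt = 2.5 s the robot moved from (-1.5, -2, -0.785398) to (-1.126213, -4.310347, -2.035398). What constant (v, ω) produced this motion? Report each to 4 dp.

Δθ = -2.035398 − -0.785398 = -1.250000
ω = Δθ/dt = -1.250000/2.5 = -0.5000
R = −Δy/(cos θ' − cos θ) = -2.0000
v = R·ω = -2.0000·-0.5000 = 1.0000

v = 1.0000, ω = -0.5000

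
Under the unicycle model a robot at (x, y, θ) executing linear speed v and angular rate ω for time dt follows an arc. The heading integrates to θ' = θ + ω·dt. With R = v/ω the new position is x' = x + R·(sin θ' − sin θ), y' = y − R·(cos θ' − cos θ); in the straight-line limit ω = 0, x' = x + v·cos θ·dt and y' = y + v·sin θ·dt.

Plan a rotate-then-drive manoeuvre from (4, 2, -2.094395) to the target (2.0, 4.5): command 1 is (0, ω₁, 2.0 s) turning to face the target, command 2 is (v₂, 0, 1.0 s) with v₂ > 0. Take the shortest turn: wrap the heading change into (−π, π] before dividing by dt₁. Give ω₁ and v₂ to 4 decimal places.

heading to target = atan2(4.5−2, 2−4) = 2.2455
Δθ = wrap(2.2455 − -2.0944) = -1.9433; ω₁ = Δθ/dt₁ = -0.9716
distance = √((2−4)² + (4.5−2)²) = 3.2016; v₂ = distance/dt₂ = 3.2016

ω₁ = -0.9716, v₂ = 3.2016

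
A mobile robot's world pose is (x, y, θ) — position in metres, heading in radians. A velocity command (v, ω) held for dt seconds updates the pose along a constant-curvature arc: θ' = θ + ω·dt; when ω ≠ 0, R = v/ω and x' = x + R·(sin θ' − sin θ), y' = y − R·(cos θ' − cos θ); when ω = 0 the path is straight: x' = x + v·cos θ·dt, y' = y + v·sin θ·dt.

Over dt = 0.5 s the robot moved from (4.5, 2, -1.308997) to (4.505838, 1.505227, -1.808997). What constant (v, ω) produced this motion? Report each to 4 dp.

Δθ = -1.808997 − -1.308997 = -0.500000
ω = Δθ/dt = -0.500000/0.5 = -1.0000
R = −Δy/(cos θ' − cos θ) = -1.0000
v = R·ω = -1.0000·-1.0000 = 1.0000

v = 1.0000, ω = -1.0000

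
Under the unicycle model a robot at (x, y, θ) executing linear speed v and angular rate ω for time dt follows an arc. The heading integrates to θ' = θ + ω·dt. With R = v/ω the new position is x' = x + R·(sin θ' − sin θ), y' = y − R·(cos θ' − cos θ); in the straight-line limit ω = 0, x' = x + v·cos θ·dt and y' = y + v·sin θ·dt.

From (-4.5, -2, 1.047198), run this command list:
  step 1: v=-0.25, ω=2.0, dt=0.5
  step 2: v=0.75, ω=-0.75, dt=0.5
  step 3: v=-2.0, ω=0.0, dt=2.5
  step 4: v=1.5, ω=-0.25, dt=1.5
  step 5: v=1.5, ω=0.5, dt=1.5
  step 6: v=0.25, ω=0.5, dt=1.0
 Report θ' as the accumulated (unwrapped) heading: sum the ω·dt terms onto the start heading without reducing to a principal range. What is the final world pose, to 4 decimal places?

step 1: θ'=2.0472 (R=-0.1250) → pose (-4.5028, -2.1198, 2.0472)
step 2: θ'=1.6722 (R=-1.0000) → pose (-4.6090, -1.7625, 1.6722)
step 3: θ'=1.6722 (straight) → pose (-4.1029, -6.7368, 1.6722)
step 4: θ'=1.2972 (R=-6.0000) → pose (-3.9106, -4.5082, 1.2972)
step 5: θ'=2.0472 (R=3.0000) → pose (-4.1330, -2.3219, 2.0472)
step 6: θ'=2.5472 (R=0.5000) → pose (-4.2973, -2.1369, 2.5472)

(-4.2973, -2.1369, 2.5472)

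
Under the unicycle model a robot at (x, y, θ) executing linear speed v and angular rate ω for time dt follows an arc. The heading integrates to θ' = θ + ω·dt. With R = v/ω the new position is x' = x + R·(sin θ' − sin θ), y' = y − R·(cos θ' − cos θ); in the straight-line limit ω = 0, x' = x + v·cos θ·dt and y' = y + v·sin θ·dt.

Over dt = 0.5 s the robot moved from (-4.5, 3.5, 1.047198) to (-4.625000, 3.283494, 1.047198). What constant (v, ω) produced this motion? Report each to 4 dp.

v = -0.5000, ω = 0.0000

Δθ = 1.047198 − 1.047198 = 0.000000
ω = Δθ/dt = 0.000000/0.5 = 0.0000
ω = 0 → v = (Δx·cos θ + Δy·sin θ)/dt = -0.5000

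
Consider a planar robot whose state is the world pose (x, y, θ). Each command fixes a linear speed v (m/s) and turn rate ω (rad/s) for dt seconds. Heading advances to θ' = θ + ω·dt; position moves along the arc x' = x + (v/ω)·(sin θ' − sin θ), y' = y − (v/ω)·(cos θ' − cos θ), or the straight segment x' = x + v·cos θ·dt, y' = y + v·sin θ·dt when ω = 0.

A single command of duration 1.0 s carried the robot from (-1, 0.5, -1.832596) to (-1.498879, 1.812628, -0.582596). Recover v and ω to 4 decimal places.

v = -1.5000, ω = 1.2500

Δθ = -0.582596 − -1.832596 = 1.250000
ω = Δθ/dt = 1.250000/1.0 = 1.2500
R = −Δy/(cos θ' − cos θ) = -1.2000
v = R·ω = -1.2000·1.2500 = -1.5000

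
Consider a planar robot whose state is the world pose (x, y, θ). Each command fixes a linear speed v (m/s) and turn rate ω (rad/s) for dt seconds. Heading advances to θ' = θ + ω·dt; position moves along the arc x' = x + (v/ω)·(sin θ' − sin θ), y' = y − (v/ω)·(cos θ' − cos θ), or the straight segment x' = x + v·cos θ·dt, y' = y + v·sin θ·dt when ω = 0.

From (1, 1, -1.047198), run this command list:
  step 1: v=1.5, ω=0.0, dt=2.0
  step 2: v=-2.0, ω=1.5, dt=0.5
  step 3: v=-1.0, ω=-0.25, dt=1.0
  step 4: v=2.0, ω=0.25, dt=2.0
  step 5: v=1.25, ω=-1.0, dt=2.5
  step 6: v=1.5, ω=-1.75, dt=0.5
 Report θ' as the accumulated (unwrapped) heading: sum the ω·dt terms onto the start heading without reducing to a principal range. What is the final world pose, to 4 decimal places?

step 1: θ'=-1.0472 (straight) → pose (2.5000, -1.5981, -1.0472)
step 2: θ'=-0.2972 (R=-1.3333) → pose (1.7358, -0.9899, -0.2972)
step 3: θ'=-0.5472 (R=4.0000) → pose (0.8259, -0.5812, -0.5472)
step 4: θ'=-0.0472 (R=8.0000) → pose (4.6109, -1.7404, -0.0472)
step 5: θ'=-2.5472 (R=-1.2500) → pose (5.2519, -4.0246, -2.5472)
step 6: θ'=-3.4222 (R=-0.8571) → pose (4.5345, -4.1381, -3.4222)

(4.5345, -4.1381, -3.4222)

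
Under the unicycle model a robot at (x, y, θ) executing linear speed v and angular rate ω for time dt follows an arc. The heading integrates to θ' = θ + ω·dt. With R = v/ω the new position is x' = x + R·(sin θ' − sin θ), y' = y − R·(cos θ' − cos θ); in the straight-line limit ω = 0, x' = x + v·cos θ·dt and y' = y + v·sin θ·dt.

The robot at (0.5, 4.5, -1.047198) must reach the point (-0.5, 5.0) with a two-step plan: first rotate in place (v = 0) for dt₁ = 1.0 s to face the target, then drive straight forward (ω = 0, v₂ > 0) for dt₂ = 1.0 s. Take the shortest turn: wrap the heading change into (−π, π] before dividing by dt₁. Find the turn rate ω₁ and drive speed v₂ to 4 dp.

heading to target = atan2(5−4.5, -0.5−0.5) = 2.6779
Δθ = wrap(2.6779 − -1.0472) = -2.5580; ω₁ = Δθ/dt₁ = -2.5580
distance = √((-0.5−0.5)² + (5−4.5)²) = 1.1180; v₂ = distance/dt₂ = 1.1180

ω₁ = -2.5580, v₂ = 1.1180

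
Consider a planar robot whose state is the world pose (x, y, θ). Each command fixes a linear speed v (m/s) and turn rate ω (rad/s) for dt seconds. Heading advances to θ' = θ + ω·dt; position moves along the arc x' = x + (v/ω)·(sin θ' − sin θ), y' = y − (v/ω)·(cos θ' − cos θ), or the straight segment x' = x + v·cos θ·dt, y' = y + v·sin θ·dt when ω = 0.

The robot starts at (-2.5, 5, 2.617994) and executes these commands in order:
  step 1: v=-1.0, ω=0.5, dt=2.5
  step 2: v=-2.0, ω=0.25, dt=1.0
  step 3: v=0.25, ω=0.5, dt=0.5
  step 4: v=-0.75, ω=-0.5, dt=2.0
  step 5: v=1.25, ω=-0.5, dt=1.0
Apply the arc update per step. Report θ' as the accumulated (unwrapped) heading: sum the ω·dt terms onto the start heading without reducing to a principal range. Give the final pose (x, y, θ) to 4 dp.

(0.9249, 7.6107, 2.8680)

step 1: θ'=3.8680 (R=-2.0000) → pose (-0.1716, 5.2369, 3.8680)
step 2: θ'=4.1180 (R=-8.0000) → pose (1.1428, 6.7374, 4.1180)
step 3: θ'=4.3680 (R=0.5000) → pose (1.0864, 6.6262, 4.3680)
step 4: θ'=3.3680 (R=1.5000) → pose (2.1616, 7.5815, 3.3680)
step 5: θ'=2.8680 (R=-2.5000) → pose (0.9249, 7.6107, 2.8680)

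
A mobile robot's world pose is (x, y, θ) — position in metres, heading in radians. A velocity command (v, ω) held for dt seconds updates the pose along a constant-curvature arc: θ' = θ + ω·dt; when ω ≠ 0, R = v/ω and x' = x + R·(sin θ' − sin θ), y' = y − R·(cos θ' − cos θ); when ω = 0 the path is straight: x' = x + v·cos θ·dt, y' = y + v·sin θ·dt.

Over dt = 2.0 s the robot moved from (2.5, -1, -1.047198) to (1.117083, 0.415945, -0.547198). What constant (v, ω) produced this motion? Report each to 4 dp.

Δθ = -0.547198 − -1.047198 = 0.500000
ω = Δθ/dt = 0.500000/2.0 = 0.2500
R = −Δy/(cos θ' − cos θ) = -4.0000
v = R·ω = -4.0000·0.2500 = -1.0000

v = -1.0000, ω = 0.2500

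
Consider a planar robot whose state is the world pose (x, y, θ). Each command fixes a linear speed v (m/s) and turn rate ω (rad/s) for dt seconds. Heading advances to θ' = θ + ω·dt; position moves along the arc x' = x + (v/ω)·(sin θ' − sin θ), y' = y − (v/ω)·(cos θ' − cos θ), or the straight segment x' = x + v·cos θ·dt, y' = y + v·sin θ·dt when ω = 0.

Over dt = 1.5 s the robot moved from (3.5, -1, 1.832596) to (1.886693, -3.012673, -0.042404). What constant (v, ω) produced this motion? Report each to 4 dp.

Δθ = -0.042404 − 1.832596 = -1.875000
ω = Δθ/dt = -1.875000/1.5 = -1.2500
R = −Δy/(cos θ' − cos θ) = 1.6000
v = R·ω = 1.6000·-1.2500 = -2.0000

v = -2.0000, ω = -1.2500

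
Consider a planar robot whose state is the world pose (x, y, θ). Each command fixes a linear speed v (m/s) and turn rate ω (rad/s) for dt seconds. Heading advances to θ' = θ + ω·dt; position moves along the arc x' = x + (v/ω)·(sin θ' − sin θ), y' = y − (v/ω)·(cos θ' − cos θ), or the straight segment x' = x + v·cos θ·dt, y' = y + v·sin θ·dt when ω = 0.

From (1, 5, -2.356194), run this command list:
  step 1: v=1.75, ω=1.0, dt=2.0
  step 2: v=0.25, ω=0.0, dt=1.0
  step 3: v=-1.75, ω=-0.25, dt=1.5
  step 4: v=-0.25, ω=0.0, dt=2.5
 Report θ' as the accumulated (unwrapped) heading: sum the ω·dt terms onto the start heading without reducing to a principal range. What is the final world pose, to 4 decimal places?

step 1: θ'=-0.3562 (R=1.7500) → pose (1.6272, 2.1224, -0.3562)
step 2: θ'=-0.3562 (straight) → pose (1.8615, 2.0352, -0.3562)
step 3: θ'=-0.7312 (R=7.0000) → pose (-0.3718, 3.3852, -0.7312)
step 4: θ'=-0.7312 (straight) → pose (-0.8371, 3.8026, -0.7312)

(-0.8371, 3.8026, -0.7312)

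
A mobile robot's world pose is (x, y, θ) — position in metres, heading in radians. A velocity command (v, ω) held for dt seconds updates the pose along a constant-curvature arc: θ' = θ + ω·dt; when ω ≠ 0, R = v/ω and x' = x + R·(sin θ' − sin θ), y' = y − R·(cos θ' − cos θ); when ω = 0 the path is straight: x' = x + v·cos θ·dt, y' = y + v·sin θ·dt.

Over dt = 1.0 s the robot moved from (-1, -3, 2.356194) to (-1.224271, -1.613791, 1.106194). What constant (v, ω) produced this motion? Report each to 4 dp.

v = 1.5000, ω = -1.2500

Δθ = 1.106194 − 2.356194 = -1.250000
ω = Δθ/dt = -1.250000/1.0 = -1.2500
R = −Δy/(cos θ' − cos θ) = -1.2000
v = R·ω = -1.2000·-1.2500 = 1.5000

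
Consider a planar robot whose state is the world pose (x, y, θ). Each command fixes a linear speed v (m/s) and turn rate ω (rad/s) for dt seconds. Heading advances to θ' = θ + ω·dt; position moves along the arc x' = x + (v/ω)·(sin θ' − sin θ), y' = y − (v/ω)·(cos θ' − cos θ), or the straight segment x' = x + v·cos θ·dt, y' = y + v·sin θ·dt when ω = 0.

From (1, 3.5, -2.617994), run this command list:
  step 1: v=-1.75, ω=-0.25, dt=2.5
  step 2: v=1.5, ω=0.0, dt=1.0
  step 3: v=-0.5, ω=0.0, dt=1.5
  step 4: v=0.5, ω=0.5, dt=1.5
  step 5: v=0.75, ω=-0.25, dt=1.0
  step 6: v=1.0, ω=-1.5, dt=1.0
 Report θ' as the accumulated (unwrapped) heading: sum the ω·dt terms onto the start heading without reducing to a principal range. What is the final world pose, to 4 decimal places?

step 1: θ'=-3.2430 (R=7.0000) → pose (5.2086, 4.4019, -3.2430)
step 2: θ'=-3.2430 (straight) → pose (3.7163, 4.5537, -3.2430)
step 3: θ'=-3.2430 (straight) → pose (4.4624, 4.4778, -3.2430)
step 4: θ'=-2.4930 (R=1.0000) → pose (3.7571, 4.2799, -2.4930)
step 5: θ'=-2.7430 (R=-3.0000) → pose (3.1093, 3.9058, -2.7430)
step 6: θ'=-4.2430 (R=-0.6667) → pose (2.2560, 4.2187, -4.2430)

(2.2560, 4.2187, -4.2430)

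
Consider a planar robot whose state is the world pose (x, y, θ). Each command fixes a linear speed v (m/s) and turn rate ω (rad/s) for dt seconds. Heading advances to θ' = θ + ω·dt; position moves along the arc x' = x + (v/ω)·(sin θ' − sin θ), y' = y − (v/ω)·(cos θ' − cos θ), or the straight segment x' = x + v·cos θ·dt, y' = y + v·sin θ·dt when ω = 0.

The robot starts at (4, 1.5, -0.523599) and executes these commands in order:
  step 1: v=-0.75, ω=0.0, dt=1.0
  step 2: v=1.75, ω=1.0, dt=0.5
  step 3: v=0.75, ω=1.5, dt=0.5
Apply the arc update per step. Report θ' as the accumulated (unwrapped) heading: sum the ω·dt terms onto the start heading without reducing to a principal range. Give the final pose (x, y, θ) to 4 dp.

(4.5281, 1.7671, 0.7264)

step 1: θ'=-0.5236 (straight) → pose (3.3505, 1.8750, -0.5236)
step 2: θ'=-0.0236 (R=1.7500) → pose (4.1842, 1.6410, -0.0236)
step 3: θ'=0.7264 (R=0.5000) → pose (4.5281, 1.7671, 0.7264)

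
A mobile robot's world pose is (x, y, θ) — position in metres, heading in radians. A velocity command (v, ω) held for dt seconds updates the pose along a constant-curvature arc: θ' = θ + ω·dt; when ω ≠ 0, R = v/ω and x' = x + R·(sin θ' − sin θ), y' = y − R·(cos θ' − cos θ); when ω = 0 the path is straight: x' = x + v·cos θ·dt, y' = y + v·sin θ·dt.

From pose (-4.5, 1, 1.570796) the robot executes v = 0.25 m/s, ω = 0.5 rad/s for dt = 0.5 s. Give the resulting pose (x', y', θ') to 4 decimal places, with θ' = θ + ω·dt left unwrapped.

θ' = 1.5708 + 0.5·0.5 = 1.8208
R = v/ω = 0.25/0.5 = 0.5000
x' = -4.5 + 0.5000·(sin 1.8208 − sin 1.5708) = -4.5155
y' = 1 − 0.5000·(cos 1.8208 − cos 1.5708) = 1.1237

(-4.5155, 1.1237, 1.8208)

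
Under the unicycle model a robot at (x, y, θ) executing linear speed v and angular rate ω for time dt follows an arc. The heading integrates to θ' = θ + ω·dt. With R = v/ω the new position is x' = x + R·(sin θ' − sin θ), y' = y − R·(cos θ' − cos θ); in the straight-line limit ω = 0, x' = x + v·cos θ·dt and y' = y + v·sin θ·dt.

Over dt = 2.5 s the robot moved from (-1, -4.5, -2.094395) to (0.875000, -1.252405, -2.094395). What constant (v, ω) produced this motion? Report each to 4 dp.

v = -1.5000, ω = 0.0000

Δθ = -2.094395 − -2.094395 = 0.000000
ω = Δθ/dt = 0.000000/2.5 = 0.0000
ω = 0 → v = (Δx·cos θ + Δy·sin θ)/dt = -1.5000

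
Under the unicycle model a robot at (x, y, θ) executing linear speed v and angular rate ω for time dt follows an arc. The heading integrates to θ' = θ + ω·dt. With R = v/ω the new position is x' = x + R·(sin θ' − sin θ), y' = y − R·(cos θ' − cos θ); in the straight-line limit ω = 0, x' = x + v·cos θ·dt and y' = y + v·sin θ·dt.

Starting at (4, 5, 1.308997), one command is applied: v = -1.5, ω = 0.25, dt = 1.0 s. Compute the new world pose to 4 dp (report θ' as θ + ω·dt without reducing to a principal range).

θ' = 1.3090 + 0.25·1.0 = 1.5590
R = v/ω = -1.5/0.25 = -6.0000
x' = 4 + -6.0000·(sin 1.5590 − sin 1.3090) = 3.7960
y' = 5 − -6.0000·(cos 1.5590 − cos 1.3090) = 3.5179

(3.7960, 3.5179, 1.5590)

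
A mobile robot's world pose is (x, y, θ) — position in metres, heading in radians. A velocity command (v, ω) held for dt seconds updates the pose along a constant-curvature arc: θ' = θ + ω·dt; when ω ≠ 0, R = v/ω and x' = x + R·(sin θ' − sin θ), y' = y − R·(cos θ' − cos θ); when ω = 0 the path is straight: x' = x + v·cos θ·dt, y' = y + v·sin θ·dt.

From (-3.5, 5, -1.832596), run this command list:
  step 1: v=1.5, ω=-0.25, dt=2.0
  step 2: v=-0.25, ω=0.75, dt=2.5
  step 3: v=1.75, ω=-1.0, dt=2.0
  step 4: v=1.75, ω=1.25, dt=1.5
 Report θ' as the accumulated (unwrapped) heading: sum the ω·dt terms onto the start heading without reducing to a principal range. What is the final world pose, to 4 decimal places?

(-4.6009, -2.2397, -0.5826)

step 1: θ'=-2.3326 (R=-6.0000) → pose (-4.9540, 2.4116, -2.3326)
step 2: θ'=-0.4576 (R=-0.3333) → pose (-5.0479, 2.9407, -0.4576)
step 3: θ'=-2.4576 (R=-1.7500) → pose (-4.7152, 0.0144, -2.4576)
step 4: θ'=-0.5826 (R=1.4000) → pose (-4.6009, -2.2397, -0.5826)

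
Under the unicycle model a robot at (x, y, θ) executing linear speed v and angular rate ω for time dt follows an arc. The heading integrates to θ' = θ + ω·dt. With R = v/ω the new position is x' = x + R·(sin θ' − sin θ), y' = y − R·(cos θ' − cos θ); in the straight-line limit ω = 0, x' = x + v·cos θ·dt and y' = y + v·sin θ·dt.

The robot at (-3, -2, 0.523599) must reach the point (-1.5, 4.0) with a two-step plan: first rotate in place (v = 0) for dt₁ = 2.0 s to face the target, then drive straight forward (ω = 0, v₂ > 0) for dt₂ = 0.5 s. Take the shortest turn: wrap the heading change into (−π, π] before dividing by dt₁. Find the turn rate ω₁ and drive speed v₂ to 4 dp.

ω₁ = 0.4011, v₂ = 12.3693

heading to target = atan2(4−-2, -1.5−-3) = 1.3258
Δθ = wrap(1.3258 − 0.5236) = 0.8022; ω₁ = Δθ/dt₁ = 0.4011
distance = √((-1.5−-3)² + (4−-2)²) = 6.1847; v₂ = distance/dt₂ = 12.3693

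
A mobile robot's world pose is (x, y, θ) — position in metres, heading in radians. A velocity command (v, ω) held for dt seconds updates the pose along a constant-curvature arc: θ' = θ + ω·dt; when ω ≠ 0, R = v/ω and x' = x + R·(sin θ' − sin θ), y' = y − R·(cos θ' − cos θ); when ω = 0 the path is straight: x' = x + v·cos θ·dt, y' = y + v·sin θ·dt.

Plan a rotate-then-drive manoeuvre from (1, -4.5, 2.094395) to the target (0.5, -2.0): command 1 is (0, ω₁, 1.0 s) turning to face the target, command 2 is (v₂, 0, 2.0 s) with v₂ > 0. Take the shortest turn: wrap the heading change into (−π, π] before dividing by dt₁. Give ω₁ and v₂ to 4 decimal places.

heading to target = atan2(-2−-4.5, 0.5−1) = 1.7682
Δθ = wrap(1.7682 − 2.0944) = -0.3262; ω₁ = Δθ/dt₁ = -0.3262
distance = √((0.5−1)² + (-2−-4.5)²) = 2.5495; v₂ = distance/dt₂ = 1.2748

ω₁ = -0.3262, v₂ = 1.2748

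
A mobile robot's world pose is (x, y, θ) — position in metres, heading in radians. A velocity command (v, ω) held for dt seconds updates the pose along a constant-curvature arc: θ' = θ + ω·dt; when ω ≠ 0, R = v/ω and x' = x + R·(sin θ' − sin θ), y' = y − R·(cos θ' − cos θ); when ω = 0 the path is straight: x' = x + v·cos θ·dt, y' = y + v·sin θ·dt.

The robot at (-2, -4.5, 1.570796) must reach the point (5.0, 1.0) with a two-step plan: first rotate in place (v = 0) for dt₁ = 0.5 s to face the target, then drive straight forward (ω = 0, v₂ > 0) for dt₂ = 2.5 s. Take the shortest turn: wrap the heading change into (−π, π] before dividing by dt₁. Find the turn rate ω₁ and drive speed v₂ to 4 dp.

ω₁ = -1.8097, v₂ = 3.5609

heading to target = atan2(1−-4.5, 5−-2) = 0.6660
Δθ = wrap(0.6660 − 1.5708) = -0.9048; ω₁ = Δθ/dt₁ = -1.8097
distance = √((5−-2)² + (1−-4.5)²) = 8.9022; v₂ = distance/dt₂ = 3.5609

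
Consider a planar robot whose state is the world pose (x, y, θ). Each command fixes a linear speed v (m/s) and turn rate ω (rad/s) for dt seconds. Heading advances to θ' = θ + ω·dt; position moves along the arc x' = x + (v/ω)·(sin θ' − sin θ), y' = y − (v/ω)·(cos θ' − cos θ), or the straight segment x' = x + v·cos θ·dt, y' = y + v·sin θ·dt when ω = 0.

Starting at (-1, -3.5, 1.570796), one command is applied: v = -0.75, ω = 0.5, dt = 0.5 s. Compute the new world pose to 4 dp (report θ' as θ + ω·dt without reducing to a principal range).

(-0.9534, -3.8711, 1.8208)

θ' = 1.5708 + 0.5·0.5 = 1.8208
R = v/ω = -0.75/0.5 = -1.5000
x' = -1 + -1.5000·(sin 1.8208 − sin 1.5708) = -0.9534
y' = -3.5 − -1.5000·(cos 1.8208 − cos 1.5708) = -3.8711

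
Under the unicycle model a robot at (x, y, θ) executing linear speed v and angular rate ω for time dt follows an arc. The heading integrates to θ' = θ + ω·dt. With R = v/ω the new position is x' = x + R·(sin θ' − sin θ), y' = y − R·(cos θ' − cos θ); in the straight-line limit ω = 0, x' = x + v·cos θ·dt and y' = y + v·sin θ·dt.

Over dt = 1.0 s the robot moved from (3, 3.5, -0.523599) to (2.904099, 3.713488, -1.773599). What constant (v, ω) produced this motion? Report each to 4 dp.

Δθ = -1.773599 − -0.523599 = -1.250000
ω = Δθ/dt = -1.250000/1.0 = -1.2500
R = −Δy/(cos θ' − cos θ) = 0.2000
v = R·ω = 0.2000·-1.2500 = -0.2500

v = -0.2500, ω = -1.2500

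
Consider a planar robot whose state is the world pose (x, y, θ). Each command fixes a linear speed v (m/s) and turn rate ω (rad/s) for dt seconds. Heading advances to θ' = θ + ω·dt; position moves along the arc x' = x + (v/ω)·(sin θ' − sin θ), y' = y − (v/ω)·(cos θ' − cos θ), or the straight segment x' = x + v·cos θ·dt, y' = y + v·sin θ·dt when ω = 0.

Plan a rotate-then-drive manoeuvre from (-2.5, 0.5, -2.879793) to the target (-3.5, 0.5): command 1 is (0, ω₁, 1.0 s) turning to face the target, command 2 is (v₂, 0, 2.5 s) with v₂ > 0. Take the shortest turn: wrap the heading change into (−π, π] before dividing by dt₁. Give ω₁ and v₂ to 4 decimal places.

ω₁ = -0.2618, v₂ = 0.4000

heading to target = atan2(0.5−0.5, -3.5−-2.5) = 3.1416
Δθ = wrap(3.1416 − -2.8798) = -0.2618; ω₁ = Δθ/dt₁ = -0.2618
distance = √((-3.5−-2.5)² + (0.5−0.5)²) = 1.0000; v₂ = distance/dt₂ = 0.4000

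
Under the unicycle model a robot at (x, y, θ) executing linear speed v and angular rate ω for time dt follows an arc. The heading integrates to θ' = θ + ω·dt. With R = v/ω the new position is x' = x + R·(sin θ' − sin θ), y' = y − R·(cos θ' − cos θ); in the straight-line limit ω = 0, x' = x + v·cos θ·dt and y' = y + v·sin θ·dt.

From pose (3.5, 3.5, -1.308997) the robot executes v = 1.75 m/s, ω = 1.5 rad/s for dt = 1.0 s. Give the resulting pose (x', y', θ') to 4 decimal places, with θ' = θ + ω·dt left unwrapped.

(4.8484, 2.6565, 0.1910)

θ' = -1.3090 + 1.5·1.0 = 0.1910
R = v/ω = 1.75/1.5 = 1.1667
x' = 3.5 + 1.1667·(sin 0.1910 − sin -1.3090) = 4.8484
y' = 3.5 − 1.1667·(cos 0.1910 − cos -1.3090) = 2.6565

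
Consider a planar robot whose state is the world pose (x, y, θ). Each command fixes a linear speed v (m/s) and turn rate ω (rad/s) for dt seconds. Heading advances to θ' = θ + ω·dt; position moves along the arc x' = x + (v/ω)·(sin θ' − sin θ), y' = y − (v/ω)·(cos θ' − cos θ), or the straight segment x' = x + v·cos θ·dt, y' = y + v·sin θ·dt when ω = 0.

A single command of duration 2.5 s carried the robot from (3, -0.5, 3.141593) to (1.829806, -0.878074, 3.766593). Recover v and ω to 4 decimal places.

v = 0.5000, ω = 0.2500

Δθ = 3.766593 − 3.141593 = 0.625000
ω = Δθ/dt = 0.625000/2.5 = 0.2500
R = Δx/(sin θ' − sin θ) = 2.0000
v = R·ω = 2.0000·0.2500 = 0.5000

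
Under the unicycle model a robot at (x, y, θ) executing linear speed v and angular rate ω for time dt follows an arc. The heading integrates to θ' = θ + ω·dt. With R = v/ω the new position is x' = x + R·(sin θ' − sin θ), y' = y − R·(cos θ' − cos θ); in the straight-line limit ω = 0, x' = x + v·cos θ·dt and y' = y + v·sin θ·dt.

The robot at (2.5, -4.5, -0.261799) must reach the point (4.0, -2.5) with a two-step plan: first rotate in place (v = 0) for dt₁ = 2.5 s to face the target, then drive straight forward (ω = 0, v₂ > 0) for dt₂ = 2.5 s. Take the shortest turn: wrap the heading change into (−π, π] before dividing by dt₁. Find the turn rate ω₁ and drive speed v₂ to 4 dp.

heading to target = atan2(-2.5−-4.5, 4−2.5) = 0.9273
Δθ = wrap(0.9273 − -0.2618) = 1.1891; ω₁ = Δθ/dt₁ = 0.4756
distance = √((4−2.5)² + (-2.5−-4.5)²) = 2.5000; v₂ = distance/dt₂ = 1.0000

ω₁ = 0.4756, v₂ = 1.0000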